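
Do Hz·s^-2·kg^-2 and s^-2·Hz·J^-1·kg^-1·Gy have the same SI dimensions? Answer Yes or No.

Yes

Left side:
  Hz = 1/s = s⁻¹ (frequency is cycles per second).
  Combining: Hz·s⁻²·kg⁻² = s⁻¹ · s⁻² · kg⁻² = kg⁻²·s⁻³.
Right side:
  Hz = 1/s = s⁻¹ (frequency is cycles per second).
  J = N·m (work = force × distance),
      = kg·m²·s⁻².
  So J⁻¹ = kg⁻¹·m⁻²·s².
  Gy = J/kg (absorbed dose = energy per mass),
      = m²·s⁻².
  Combining: s⁻²·Hz·J⁻¹·kg⁻¹·Gy = s⁻² · s⁻¹ · (kg⁻¹·m⁻²·s²) · kg⁻¹ · (m²·s⁻²) = kg⁻²·s⁻³.
Both reduce to kg⁻²·s⁻³.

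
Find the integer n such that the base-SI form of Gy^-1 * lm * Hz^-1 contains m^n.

-2

Gy = J/kg (absorbed dose = energy per mass),
    = m²·s⁻².
So Gy⁻¹ = m⁻²·s².
lm = cd·sr = cd (luminous flux; sr is dimensionless).
Hz = 1/s = s⁻¹ (frequency is cycles per second).
So Hz⁻¹ = s.
Combining: Gy⁻¹·lm·Hz⁻¹ = (m⁻²·s²) · cd · s = m⁻²·s³·cd.
The exponent of m is -2.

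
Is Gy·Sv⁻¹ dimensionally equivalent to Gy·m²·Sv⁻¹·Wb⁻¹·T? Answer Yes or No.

Yes

Left side:
  Gy = m²·s⁻².
  Sv = m²·s⁻².
  So Sv⁻¹ = m⁻²·s².
  Combining: Gy·Sv⁻¹ = (m²·s⁻²) · (m⁻²·s²) = 1.
Right side:
  Gy = J/kg (absorbed dose = energy per mass),
      = m²·s⁻².
  Sv = J/kg (equivalent dose = energy per mass),
      = m²·s⁻².
  So Sv⁻¹ = m⁻²·s².
  Wb = V·s (flux: a volt is a weber per second),
      = kg·m²·s⁻²·A⁻¹.
  So Wb⁻¹ = kg⁻¹·m⁻²·s²·A.
  T = Wb/m² (flux density = flux per area),
      = kg·s⁻²·A⁻¹.
  Combining: Gy·m²·Sv⁻¹·Wb⁻¹·T = (m²·s⁻²) · m² · (m⁻²·s²) · (kg⁻¹·m⁻²·s²·A) · (kg·s⁻²·A⁻¹) = 1.
Both reduce to 1.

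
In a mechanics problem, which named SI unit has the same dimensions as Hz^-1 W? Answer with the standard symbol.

J

Hz = 1/s = s⁻¹ (frequency is cycles per second).
So Hz⁻¹ = s.
W = J/s (power = energy per time),
    = kg·m²·s⁻³.
Combining: Hz⁻¹·W = s · (kg·m²·s⁻³) = kg·m²·s⁻².
kg·m²·s⁻² is the base-SI form of the joule.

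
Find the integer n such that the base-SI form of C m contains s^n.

1

C = s·A.
Combining: C·m = (s·A) · m = m·s·A.
The exponent of s is 1.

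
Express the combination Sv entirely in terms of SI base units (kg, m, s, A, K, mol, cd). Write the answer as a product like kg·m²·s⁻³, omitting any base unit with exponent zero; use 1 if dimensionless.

Sv = J/kg (equivalent dose = energy per mass),
    = m²·s⁻².

m²·s⁻²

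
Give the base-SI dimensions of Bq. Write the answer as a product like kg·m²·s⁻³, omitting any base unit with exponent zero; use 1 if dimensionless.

s⁻¹

Bq = 1/s = s⁻¹ (activity is decays per second).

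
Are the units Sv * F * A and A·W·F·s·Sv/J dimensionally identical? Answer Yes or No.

Yes

Left side:
  Sv = m²·s⁻².
  F = kg⁻¹·m⁻²·s⁴·A².
  Combining: Sv·F·A = (m²·s⁻²) · (kg⁻¹·m⁻²·s⁴·A²) · A = kg⁻¹·s²·A³.
Right side:
  W = J/s (power = energy per time),
      = kg·m²·s⁻³.
  J = N·m (work = force × distance),
      = kg·m²·s⁻².
  So J⁻¹ = kg⁻¹·m⁻²·s².
  F = C/V (capacitance = charge per voltage),
      = A·s/(kg·m²·s⁻³·A⁻¹) (substituting C and V),
      = kg⁻¹·m⁻²·s⁴·A².
  Sv = J/kg (equivalent dose = energy per mass),
      = m²·s⁻².
  Combining: A·W·J⁻¹·F·s·Sv = A · (kg·m²·s⁻³) · (kg⁻¹·m⁻²·s²) · (kg⁻¹·m⁻²·s⁴·A²) · s · (m²·s⁻²) = kg⁻¹·s²·A³.
Both reduce to kg⁻¹·s²·A³.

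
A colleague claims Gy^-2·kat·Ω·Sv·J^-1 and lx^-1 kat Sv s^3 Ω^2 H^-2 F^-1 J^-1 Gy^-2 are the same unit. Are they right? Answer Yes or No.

No

Left side:
  Gy = m²·s⁻².
  So Gy⁻² = m⁻⁴·s⁴.
  kat = s⁻¹·mol.
  Ω = kg·m²·s⁻³·A⁻².
  Sv = m²·s⁻².
  J = kg·m²·s⁻².
  So J⁻¹ = kg⁻¹·m⁻²·s².
  Combining: Gy⁻²·kat·Ω·Sv·J⁻¹ = (m⁻⁴·s⁴) · (s⁻¹·mol) · (kg·m²·s⁻³·A⁻²) · (m²·s⁻²) · (kg⁻¹·m⁻²·s²) = m⁻²·A⁻²·mol.
Right side:
  lx = lm/m² (illuminance = luminous flux per area),
      = m⁻²·cd.
  So lx⁻¹ = m²·cd⁻¹.
  kat = mol/s = s⁻¹·mol (catalytic activity).
  Sv = J/kg (equivalent dose = energy per mass),
      = m²·s⁻².
  Ω = V/A (resistance = voltage per current),
      = kg·m²·s⁻³·A⁻².
  So Ω² = kg²·m⁴·s⁻⁶·A⁻⁴.
  H = Wb/A (inductance = flux per current),
      = kg·m²·s⁻²·A⁻².
  So H⁻² = kg⁻²·m⁻⁴·s⁴·A⁴.
  F = C/V (capacitance = charge per voltage),
      = A·s/(kg·m²·s⁻³·A⁻¹) (substituting C and V),
      = kg⁻¹·m⁻²·s⁴·A².
  So F⁻¹ = kg·m²·s⁻⁴·A⁻².
  J = N·m (work = force × distance),
      = kg·m²·s⁻².
  So J⁻¹ = kg⁻¹·m⁻²·s².
  Gy = J/kg (absorbed dose = energy per mass),
      = m²·s⁻².
  So Gy⁻² = m⁻⁴·s⁴.
  Combining: lx⁻¹·kat·Sv·s³·Ω²·H⁻²·F⁻¹·J⁻¹·Gy⁻² = (m²·cd⁻¹) · (s⁻¹·mol) · (m²·s⁻²) · s³ · (kg²·m⁴·s⁻⁶·A⁻⁴) · (kg⁻²·m⁻⁴·s⁴·A⁴) · (kg·m²·s⁻⁴·A⁻²) · (kg⁻¹·m⁻²·s²) · (m⁻⁴·s⁴) = A⁻²·mol·cd⁻¹.
Left is m⁻²·A⁻²·mol; right is A⁻²·mol·cd⁻¹ — different.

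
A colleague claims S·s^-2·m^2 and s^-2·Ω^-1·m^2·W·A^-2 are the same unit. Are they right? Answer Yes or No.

No

Left side:
  S = kg⁻¹·m⁻²·s³·A².
  Combining: S·s⁻²·m² = (kg⁻¹·m⁻²·s³·A²) · s⁻² · m² = kg⁻¹·s·A².
Right side:
  Ω = kg·m²·s⁻³·A⁻².
  So Ω⁻¹ = kg⁻¹·m⁻²·s³·A².
  W = kg·m²·s⁻³.
  Combining: s⁻²·Ω⁻¹·m²·W·A⁻² = s⁻² · (kg⁻¹·m⁻²·s³·A²) · m² · (kg·m²·s⁻³) · A⁻² = m²·s⁻².
Left is kg⁻¹·s·A²; right is m²·s⁻² — different.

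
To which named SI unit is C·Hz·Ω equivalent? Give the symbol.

V

C = A·s = s·A (charge = current × time).
Hz = 1/s = s⁻¹ (frequency is cycles per second).
Ω = V/A (resistance = voltage per current),
    = kg·m²·s⁻³·A⁻².
Combining: C·Hz·Ω = (s·A) · s⁻¹ · (kg·m²·s⁻³·A⁻²) = kg·m²·s⁻³·A⁻¹.
kg·m²·s⁻³·A⁻¹ is the base-SI form of the volt.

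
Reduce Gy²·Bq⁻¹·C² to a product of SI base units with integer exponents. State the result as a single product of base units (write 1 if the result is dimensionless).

m⁴·s⁻¹·A²

Gy = J/kg (absorbed dose = energy per mass),
    = m²·s⁻².
So Gy² = m⁴·s⁻⁴.
Bq = 1/s = s⁻¹ (activity is decays per second).
So Bq⁻¹ = s.
C = A·s = s·A (charge = current × time).
So C² = s²·A².
Combining: Gy²·Bq⁻¹·C² = (m⁴·s⁻⁴) · s · (s²·A²) = m⁴·s⁻¹·A².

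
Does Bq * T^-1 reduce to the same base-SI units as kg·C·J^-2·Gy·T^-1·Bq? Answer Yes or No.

No

Left side:
  Bq = 1/s = s⁻¹ (activity is decays per second).
  T = Wb/m² (flux density = flux per area),
      = kg·s⁻²·A⁻¹.
  So T⁻¹ = kg⁻¹·s²·A.
  Combining: Bq·T⁻¹ = s⁻¹ · (kg⁻¹·s²·A) = kg⁻¹·s·A.
Right side:
  C = A·s = s·A (charge = current × time).
  J = N·m (work = force × distance),
      = kg·m²·s⁻².
  So J⁻² = kg⁻²·m⁻⁴·s⁴.
  Gy = J/kg (absorbed dose = energy per mass),
      = m²·s⁻².
  T = Wb/m² (flux density = flux per area),
      = kg·s⁻²·A⁻¹.
  So T⁻¹ = kg⁻¹·s²·A.
  Bq = 1/s = s⁻¹ (activity is decays per second).
  Combining: kg·C·J⁻²·Gy·T⁻¹·Bq = kg · (s·A) · (kg⁻²·m⁻⁴·s⁴) · (m²·s⁻²) · (kg⁻¹·s²·A) · s⁻¹ = kg⁻²·m⁻²·s⁴·A².
Left is kg⁻¹·s·A; right is kg⁻²·m⁻²·s⁴·A² — different.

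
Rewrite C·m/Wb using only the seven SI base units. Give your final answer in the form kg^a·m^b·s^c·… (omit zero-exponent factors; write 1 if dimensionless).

kg⁻¹·m⁻¹·s³·A²

C = s·A.
Wb = kg·m²·s⁻²·A⁻¹.
So Wb⁻¹ = kg⁻¹·m⁻²·s²·A.
Combining: C·m·Wb⁻¹ = (s·A) · m · (kg⁻¹·m⁻²·s²·A) = kg⁻¹·m⁻¹·s³·A².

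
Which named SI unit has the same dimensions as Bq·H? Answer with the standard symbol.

Ω

Bq = 1/s = s⁻¹ (activity is decays per second).
H = Wb/A (inductance = flux per current),
    = kg·m²·s⁻²·A⁻².
Combining: Bq·H = s⁻¹ · (kg·m²·s⁻²·A⁻²) = kg·m²·s⁻³·A⁻².
kg·m²·s⁻³·A⁻² is the base-SI form of the ohm.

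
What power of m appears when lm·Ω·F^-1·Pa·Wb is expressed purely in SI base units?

5

lm = cd.
Ω = kg·m²·s⁻³·A⁻².
F = kg⁻¹·m⁻²·s⁴·A².
So F⁻¹ = kg·m²·s⁻⁴·A⁻².
Pa = kg·m⁻¹·s⁻².
Wb = kg·m²·s⁻²·A⁻¹.
Combining: lm·Ω·F⁻¹·Pa·Wb = cd · (kg·m²·s⁻³·A⁻²) · (kg·m²·s⁻⁴·A⁻²) · (kg·m⁻¹·s⁻²) · (kg·m²·s⁻²·A⁻¹) = kg⁴·m⁵·s⁻¹¹·A⁻⁵·cd.
The exponent of m is 5.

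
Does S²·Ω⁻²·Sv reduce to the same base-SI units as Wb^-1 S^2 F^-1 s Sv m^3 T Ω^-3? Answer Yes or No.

No

Left side:
  S = kg⁻¹·m⁻²·s³·A².
  So S² = kg⁻²·m⁻⁴·s⁶·A⁴.
  Ω = kg·m²·s⁻³·A⁻².
  So Ω⁻² = kg⁻²·m⁻⁴·s⁶·A⁴.
  Sv = m²·s⁻².
  Combining: S²·Ω⁻²·Sv = (kg⁻²·m⁻⁴·s⁶·A⁴) · (kg⁻²·m⁻⁴·s⁶·A⁴) · (m²·s⁻²) = kg⁻⁴·m⁻⁶·s¹⁰·A⁸.
Right side:
  Wb = kg·m²·s⁻²·A⁻¹.
  So Wb⁻¹ = kg⁻¹·m⁻²·s²·A.
  S = kg⁻¹·m⁻²·s³·A².
  So S² = kg⁻²·m⁻⁴·s⁶·A⁴.
  F = kg⁻¹·m⁻²·s⁴·A².
  So F⁻¹ = kg·m²·s⁻⁴·A⁻².
  Sv = m²·s⁻².
  T = kg·s⁻²·A⁻¹.
  Ω = kg·m²·s⁻³·A⁻².
  So Ω⁻³ = kg⁻³·m⁻⁶·s⁹·A⁶.
  Combining: Wb⁻¹·S²·F⁻¹·s·Sv·m³·T·Ω⁻³ = (kg⁻¹·m⁻²·s²·A) · (kg⁻²·m⁻⁴·s⁶·A⁴) · (kg·m²·s⁻⁴·A⁻²) · s · (m²·s⁻²) · m³ · (kg·s⁻²·A⁻¹) · (kg⁻³·m⁻⁶·s⁹·A⁶) = kg⁻⁴·m⁻⁵·s¹⁰·A⁸.
Left is kg⁻⁴·m⁻⁶·s¹⁰·A⁸; right is kg⁻⁴·m⁻⁵·s¹⁰·A⁸ — different.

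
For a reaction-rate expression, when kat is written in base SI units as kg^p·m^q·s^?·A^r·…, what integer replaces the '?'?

kat = s⁻¹·mol.
The exponent of s is -1.

-1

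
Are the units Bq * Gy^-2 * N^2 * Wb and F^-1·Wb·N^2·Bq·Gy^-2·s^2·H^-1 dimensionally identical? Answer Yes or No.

Yes

Left side:
  Bq = 1/s = s⁻¹ (activity is decays per second).
  Gy = J/kg (absorbed dose = energy per mass),
      = m²·s⁻².
  So Gy⁻² = m⁻⁴·s⁴.
  N = kg·m/s² = kg·m·s⁻² (force = mass × acceleration).
  So N² = kg²·m²·s⁻⁴.
  Wb = V·s (flux: a volt is a weber per second),
      = kg·m²·s⁻²·A⁻¹.
  Combining: Bq·Gy⁻²·N²·Wb = s⁻¹ · (m⁻⁴·s⁴) · (kg²·m²·s⁻⁴) · (kg·m²·s⁻²·A⁻¹) = kg³·s⁻³·A⁻¹.
Right side:
  F = kg⁻¹·m⁻²·s⁴·A².
  So F⁻¹ = kg·m²·s⁻⁴·A⁻².
  Wb = kg·m²·s⁻²·A⁻¹.
  N = kg·m·s⁻².
  So N² = kg²·m²·s⁻⁴.
  Bq = s⁻¹.
  Gy = m²·s⁻².
  So Gy⁻² = m⁻⁴·s⁴.
  H = kg·m²·s⁻²·A⁻².
  So H⁻¹ = kg⁻¹·m⁻²·s²·A².
  Combining: F⁻¹·Wb·N²·Bq·Gy⁻²·s²·H⁻¹ = (kg·m²·s⁻⁴·A⁻²) · (kg·m²·s⁻²·A⁻¹) · (kg²·m²·s⁻⁴) · s⁻¹ · (m⁻⁴·s⁴) · s² · (kg⁻¹·m⁻²·s²·A²) = kg³·s⁻³·A⁻¹.
Both reduce to kg³·s⁻³·A⁻¹.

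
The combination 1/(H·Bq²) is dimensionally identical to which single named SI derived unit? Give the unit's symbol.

H = Wb/A (inductance = flux per current),
    = kg·m²·s⁻²·A⁻².
So H⁻¹ = kg⁻¹·m⁻²·s²·A².
Bq = 1/s = s⁻¹ (activity is decays per second).
So Bq⁻² = s².
Combining: H⁻¹·Bq⁻² = (kg⁻¹·m⁻²·s²·A²) · s² = kg⁻¹·m⁻²·s⁴·A².
kg⁻¹·m⁻²·s⁴·A² is the base-SI form of the farad.

F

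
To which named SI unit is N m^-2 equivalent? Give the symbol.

Pa

N = kg·m/s² = kg·m·s⁻² (force = mass × acceleration).
Combining: N·m⁻² = (kg·m·s⁻²) · m⁻² = kg·m⁻¹·s⁻².
kg·m⁻¹·s⁻² is the base-SI form of the pascal.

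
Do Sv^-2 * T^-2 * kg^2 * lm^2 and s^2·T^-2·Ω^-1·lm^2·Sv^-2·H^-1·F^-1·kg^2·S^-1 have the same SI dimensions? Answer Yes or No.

Left side:
  Sv = J/kg (equivalent dose = energy per mass),
      = m²·s⁻².
  So Sv⁻² = m⁻⁴·s⁴.
  T = Wb/m² (flux density = flux per area),
      = kg·s⁻²·A⁻¹.
  So T⁻² = kg⁻²·s⁴·A².
  lm = cd·sr = cd (luminous flux; sr is dimensionless).
  So lm² = cd².
  Combining: Sv⁻²·T⁻²·kg²·lm² = (m⁻⁴·s⁴) · (kg⁻²·s⁴·A²) · kg² · cd² = m⁻⁴·s⁸·A²·cd².
Right side:
  T = Wb/m² (flux density = flux per area),
      = kg·s⁻²·A⁻¹.
  So T⁻² = kg⁻²·s⁴·A².
  Ω = V/A (resistance = voltage per current),
      = kg·m²·s⁻³·A⁻².
  So Ω⁻¹ = kg⁻¹·m⁻²·s³·A².
  lm = cd·sr = cd (luminous flux; sr is dimensionless).
  So lm² = cd².
  Sv = J/kg (equivalent dose = energy per mass),
      = m²·s⁻².
  So Sv⁻² = m⁻⁴·s⁴.
  H = Wb/A (inductance = flux per current),
      = kg·m²·s⁻²·A⁻².
  So H⁻¹ = kg⁻¹·m⁻²·s²·A².
  F = C/V (capacitance = charge per voltage),
      = A·s/(kg·m²·s⁻³·A⁻¹) (substituting C and V),
      = kg⁻¹·m⁻²·s⁴·A².
  So F⁻¹ = kg·m²·s⁻⁴·A⁻².
  S = 1/Ω (conductance is reciprocal resistance),
      = kg⁻¹·m⁻²·s³·A².
  So S⁻¹ = kg·m²·s⁻³·A⁻².
  Combining: s²·T⁻²·Ω⁻¹·lm²·Sv⁻²·H⁻¹·F⁻¹·kg²·S⁻¹ = s² · (kg⁻²·s⁴·A²) · (kg⁻¹·m⁻²·s³·A²) · cd² · (m⁻⁴·s⁴) · (kg⁻¹·m⁻²·s²·A²) · (kg·m²·s⁻⁴·A⁻²) · kg² · (kg·m²·s⁻³·A⁻²) = m⁻⁴·s⁸·A²·cd².
Both reduce to m⁻⁴·s⁸·A²·cd².

Yes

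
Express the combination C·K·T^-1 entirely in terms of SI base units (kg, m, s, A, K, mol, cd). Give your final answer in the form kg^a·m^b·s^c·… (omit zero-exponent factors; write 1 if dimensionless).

C = A·s = s·A (charge = current × time).
T = Wb/m² (flux density = flux per area),
    = kg·s⁻²·A⁻¹.
So T⁻¹ = kg⁻¹·s²·A.
Combining: C·K·T⁻¹ = (s·A) · K · (kg⁻¹·s²·A) = kg⁻¹·s³·A²·K.

kg⁻¹·s³·A²·K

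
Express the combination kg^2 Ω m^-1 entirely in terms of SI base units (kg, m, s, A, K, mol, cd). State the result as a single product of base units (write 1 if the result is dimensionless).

Ω = V/A (resistance = voltage per current),
    = kg·m²·s⁻³·A⁻².
Combining: kg²·Ω·m⁻¹ = kg² · (kg·m²·s⁻³·A⁻²) · m⁻¹ = kg³·m·s⁻³·A⁻².

kg³·m·s⁻³·A⁻²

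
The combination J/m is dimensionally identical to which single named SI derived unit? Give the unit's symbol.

N

J = kg·m²·s⁻².
Combining: m⁻¹·J = m⁻¹ · (kg·m²·s⁻²) = kg·m·s⁻².
kg·m·s⁻² is the base-SI form of the newton.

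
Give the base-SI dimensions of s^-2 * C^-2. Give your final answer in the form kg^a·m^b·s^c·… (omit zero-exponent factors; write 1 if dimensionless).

C = s·A.
So C⁻² = s⁻²·A⁻².
Combining: s⁻²·C⁻² = s⁻² · (s⁻²·A⁻²) = s⁻⁴·A⁻².

s⁻⁴·A⁻²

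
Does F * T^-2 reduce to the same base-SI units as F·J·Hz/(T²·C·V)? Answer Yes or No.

Left side:
  F = kg⁻¹·m⁻²·s⁴·A².
  T = kg·s⁻²·A⁻¹.
  So T⁻² = kg⁻²·s⁴·A².
  Combining: F·T⁻² = (kg⁻¹·m⁻²·s⁴·A²) · (kg⁻²·s⁴·A²) = kg⁻³·m⁻²·s⁸·A⁴.
Right side:
  T = kg·s⁻²·A⁻¹.
  So T⁻² = kg⁻²·s⁴·A².
  F = kg⁻¹·m⁻²·s⁴·A².
  C = s·A.
  So C⁻¹ = s⁻¹·A⁻¹.
  V = kg·m²·s⁻³·A⁻¹.
  So V⁻¹ = kg⁻¹·m⁻²·s³·A.
  J = kg·m²·s⁻².
  Hz = s⁻¹.
  Combining: T⁻²·F·C⁻¹·V⁻¹·J·Hz = (kg⁻²·s⁴·A²) · (kg⁻¹·m⁻²·s⁴·A²) · (s⁻¹·A⁻¹) · (kg⁻¹·m⁻²·s³·A) · (kg·m²·s⁻²) · s⁻¹ = kg⁻³·m⁻²·s⁷·A⁴.
Left is kg⁻³·m⁻²·s⁸·A⁴; right is kg⁻³·m⁻²·s⁷·A⁴ — different.

No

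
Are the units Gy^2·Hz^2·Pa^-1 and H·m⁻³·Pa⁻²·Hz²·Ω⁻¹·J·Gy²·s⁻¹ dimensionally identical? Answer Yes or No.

Yes

Left side:
  Gy = m²·s⁻².
  So Gy² = m⁴·s⁻⁴.
  Hz = s⁻¹.
  So Hz² = s⁻².
  Pa = kg·m⁻¹·s⁻².
  So Pa⁻¹ = kg⁻¹·m·s².
  Combining: Gy²·Hz²·Pa⁻¹ = (m⁴·s⁻⁴) · s⁻² · (kg⁻¹·m·s²) = kg⁻¹·m⁵·s⁻⁴.
Right side:
  H = Wb/A (inductance = flux per current),
      = kg·m²·s⁻²·A⁻².
  Pa = N/m² (pressure = force per area),
      = kg·m⁻¹·s⁻².
  So Pa⁻² = kg⁻²·m²·s⁴.
  Hz = 1/s = s⁻¹ (frequency is cycles per second).
  So Hz² = s⁻².
  Ω = V/A (resistance = voltage per current),
      = kg·m²·s⁻³·A⁻².
  So Ω⁻¹ = kg⁻¹·m⁻²·s³·A².
  J = N·m (work = force × distance),
      = kg·m²·s⁻².
  Gy = J/kg (absorbed dose = energy per mass),
      = m²·s⁻².
  So Gy² = m⁴·s⁻⁴.
  Combining: H·m⁻³·Pa⁻²·Hz²·Ω⁻¹·J·Gy²·s⁻¹ = (kg·m²·s⁻²·A⁻²) · m⁻³ · (kg⁻²·m²·s⁴) · s⁻² · (kg⁻¹·m⁻²·s³·A²) · (kg·m²·s⁻²) · (m⁴·s⁻⁴) · s⁻¹ = kg⁻¹·m⁵·s⁻⁴.
Both reduce to kg⁻¹·m⁵·s⁻⁴.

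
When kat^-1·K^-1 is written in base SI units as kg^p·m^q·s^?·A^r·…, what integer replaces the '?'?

kat = mol/s = s⁻¹·mol (catalytic activity).
So kat⁻¹ = s·mol⁻¹.
Combining: kat⁻¹·K⁻¹ = (s·mol⁻¹) · K⁻¹ = s·K⁻¹·mol⁻¹.
The exponent of s is 1.

1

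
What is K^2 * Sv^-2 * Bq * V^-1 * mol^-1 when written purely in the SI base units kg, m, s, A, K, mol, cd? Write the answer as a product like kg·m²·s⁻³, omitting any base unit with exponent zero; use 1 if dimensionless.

kg⁻¹·m⁻⁶·s⁶·A·K²·mol⁻¹

Sv = m²·s⁻².
So Sv⁻² = m⁻⁴·s⁴.
Bq = s⁻¹.
V = kg·m²·s⁻³·A⁻¹.
So V⁻¹ = kg⁻¹·m⁻²·s³·A.
Combining: K²·Sv⁻²·Bq·V⁻¹·mol⁻¹ = K² · (m⁻⁴·s⁴) · s⁻¹ · (kg⁻¹·m⁻²·s³·A) · mol⁻¹ = kg⁻¹·m⁻⁶·s⁶·A·K²·mol⁻¹.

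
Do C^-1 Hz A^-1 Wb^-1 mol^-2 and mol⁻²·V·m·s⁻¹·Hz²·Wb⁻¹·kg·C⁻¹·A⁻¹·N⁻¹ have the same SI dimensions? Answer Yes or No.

No

Left side:
  C = A·s = s·A (charge = current × time).
  So C⁻¹ = s⁻¹·A⁻¹.
  Hz = 1/s = s⁻¹ (frequency is cycles per second).
  Wb = V·s (flux: a volt is a weber per second),
      = kg·m²·s⁻²·A⁻¹.
  So Wb⁻¹ = kg⁻¹·m⁻²·s²·A.
  Combining: C⁻¹·Hz·A⁻¹·Wb⁻¹·mol⁻² = (s⁻¹·A⁻¹) · s⁻¹ · A⁻¹ · (kg⁻¹·m⁻²·s²·A) · mol⁻² = kg⁻¹·m⁻²·A⁻¹·mol⁻².
Right side:
  V = W/A (potential = power per current),
      = kg·m²·s⁻³·A⁻¹.
  Hz = 1/s = s⁻¹ (frequency is cycles per second).
  So Hz² = s⁻².
  Wb = V·s (flux: a volt is a weber per second),
      = kg·m²·s⁻²·A⁻¹.
  So Wb⁻¹ = kg⁻¹·m⁻²·s²·A.
  C = A·s = s·A (charge = current × time).
  So C⁻¹ = s⁻¹·A⁻¹.
  N = kg·m/s² = kg·m·s⁻² (force = mass × acceleration).
  So N⁻¹ = kg⁻¹·m⁻¹·s².
  Combining: mol⁻²·V·m·s⁻¹·Hz²·Wb⁻¹·kg·C⁻¹·A⁻¹·N⁻¹ = mol⁻² · (kg·m²·s⁻³·A⁻¹) · m · s⁻¹ · s⁻² · (kg⁻¹·m⁻²·s²·A) · kg · (s⁻¹·A⁻¹) · A⁻¹ · (kg⁻¹·m⁻¹·s²) = s⁻³·A⁻²·mol⁻².
Left is kg⁻¹·m⁻²·A⁻¹·mol⁻²; right is s⁻³·A⁻²·mol⁻² — different.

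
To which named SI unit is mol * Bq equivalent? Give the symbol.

kat

Bq = 1/s = s⁻¹ (activity is decays per second).
Combining: mol·Bq = mol · s⁻¹ = s⁻¹·mol.
s⁻¹·mol is the base-SI form of the katal.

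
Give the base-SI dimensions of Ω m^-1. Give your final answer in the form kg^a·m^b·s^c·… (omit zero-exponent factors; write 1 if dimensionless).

Ω = kg·m²·s⁻³·A⁻².
Combining: Ω·m⁻¹ = (kg·m²·s⁻³·A⁻²) · m⁻¹ = kg·m·s⁻³·A⁻².

kg·m·s⁻³·A⁻²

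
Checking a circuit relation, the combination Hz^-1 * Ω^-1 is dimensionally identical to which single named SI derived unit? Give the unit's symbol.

Hz = s⁻¹.
So Hz⁻¹ = s.
Ω = kg·m²·s⁻³·A⁻².
So Ω⁻¹ = kg⁻¹·m⁻²·s³·A².
Combining: Hz⁻¹·Ω⁻¹ = s · (kg⁻¹·m⁻²·s³·A²) = kg⁻¹·m⁻²·s⁴·A².
kg⁻¹·m⁻²·s⁴·A² is the base-SI form of the farad.

F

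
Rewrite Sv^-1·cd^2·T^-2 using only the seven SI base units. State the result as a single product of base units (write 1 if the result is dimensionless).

Sv = m²·s⁻².
So Sv⁻¹ = m⁻²·s².
T = kg·s⁻²·A⁻¹.
So T⁻² = kg⁻²·s⁴·A².
Combining: Sv⁻¹·cd²·T⁻² = (m⁻²·s²) · cd² · (kg⁻²·s⁴·A²) = kg⁻²·m⁻²·s⁶·A²·cd².

kg⁻²·m⁻²·s⁶·A²·cd²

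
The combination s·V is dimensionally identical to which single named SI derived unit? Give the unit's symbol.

Wb

V = W/A (potential = power per current),
    = kg·m²·s⁻³·A⁻¹.
Combining: s·V = s · (kg·m²·s⁻³·A⁻¹) = kg·m²·s⁻²·A⁻¹.
kg·m²·s⁻²·A⁻¹ is the base-SI form of the weber.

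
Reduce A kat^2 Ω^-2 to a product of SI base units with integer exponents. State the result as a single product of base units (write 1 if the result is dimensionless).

kat = s⁻¹·mol.
So kat² = s⁻²·mol².
Ω = kg·m²·s⁻³·A⁻².
So Ω⁻² = kg⁻²·m⁻⁴·s⁶·A⁴.
Combining: A·kat²·Ω⁻² = A · (s⁻²·mol²) · (kg⁻²·m⁻⁴·s⁶·A⁴) = kg⁻²·m⁻⁴·s⁴·A⁵·mol².

kg⁻²·m⁻⁴·s⁴·A⁵·mol²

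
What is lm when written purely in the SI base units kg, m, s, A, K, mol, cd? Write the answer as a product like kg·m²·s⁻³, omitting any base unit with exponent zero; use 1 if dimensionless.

cd

lm = cd.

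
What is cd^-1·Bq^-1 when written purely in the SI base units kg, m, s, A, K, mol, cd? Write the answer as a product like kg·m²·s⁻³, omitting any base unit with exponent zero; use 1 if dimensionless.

s·cd⁻¹

Bq = s⁻¹.
So Bq⁻¹ = s.
Combining: cd⁻¹·Bq⁻¹ = cd⁻¹ · s = s·cd⁻¹.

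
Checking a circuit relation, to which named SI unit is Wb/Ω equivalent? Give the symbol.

Ω = kg·m²·s⁻³·A⁻².
So Ω⁻¹ = kg⁻¹·m⁻²·s³·A².
Wb = kg·m²·s⁻²·A⁻¹.
Combining: Ω⁻¹·Wb = (kg⁻¹·m⁻²·s³·A²) · (kg·m²·s⁻²·A⁻¹) = s·A.
s·A is the base-SI form of the coulomb.

C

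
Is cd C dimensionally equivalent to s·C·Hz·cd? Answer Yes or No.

Yes

Left side:
  C = s·A.
  Combining: cd·C = cd · (s·A) = s·A·cd.
Right side:
  C = A·s = s·A (charge = current × time).
  Hz = 1/s = s⁻¹ (frequency is cycles per second).
  Combining: s·C·Hz·cd = s · (s·A) · s⁻¹ · cd = s·A·cd.
Both reduce to s·A·cd.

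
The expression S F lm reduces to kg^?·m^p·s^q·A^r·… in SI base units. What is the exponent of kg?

S = kg⁻¹·m⁻²·s³·A².
F = kg⁻¹·m⁻²·s⁴·A².
lm = cd.
Combining: S·F·lm = (kg⁻¹·m⁻²·s³·A²) · (kg⁻¹·m⁻²·s⁴·A²) · cd = kg⁻²·m⁻⁴·s⁷·A⁴·cd.
The exponent of kg is -2.

-2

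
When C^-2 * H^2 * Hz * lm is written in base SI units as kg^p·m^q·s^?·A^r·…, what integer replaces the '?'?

-7

C = A·s = s·A (charge = current × time).
So C⁻² = s⁻²·A⁻².
H = Wb/A (inductance = flux per current),
    = kg·m²·s⁻²·A⁻².
So H² = kg²·m⁴·s⁻⁴·A⁻⁴.
Hz = 1/s = s⁻¹ (frequency is cycles per second).
lm = cd·sr = cd (luminous flux; sr is dimensionless).
Combining: C⁻²·H²·Hz·lm = (s⁻²·A⁻²) · (kg²·m⁴·s⁻⁴·A⁻⁴) · s⁻¹ · cd = kg²·m⁴·s⁻⁷·A⁻⁶·cd.
The exponent of s is -7.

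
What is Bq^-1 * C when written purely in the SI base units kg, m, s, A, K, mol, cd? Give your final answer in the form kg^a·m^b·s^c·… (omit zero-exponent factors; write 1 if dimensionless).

Bq = s⁻¹.
So Bq⁻¹ = s.
C = s·A.
Combining: Bq⁻¹·C = s · (s·A) = s²·A.

s²·A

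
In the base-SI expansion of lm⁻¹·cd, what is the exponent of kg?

lm = cd·sr = cd (luminous flux; sr is dimensionless).
So lm⁻¹ = cd⁻¹.
Combining: lm⁻¹·cd = cd⁻¹ · cd = 1.
The exponent of kg is 0.

0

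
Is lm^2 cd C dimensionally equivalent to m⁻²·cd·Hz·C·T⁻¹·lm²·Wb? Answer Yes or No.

Left side:
  lm = cd.
  So lm² = cd².
  C = s·A.
  Combining: lm²·cd·C = cd² · cd · (s·A) = s·A·cd³.
Right side:
  Hz = s⁻¹.
  C = s·A.
  T = kg·s⁻²·A⁻¹.
  So T⁻¹ = kg⁻¹·s²·A.
  lm = cd.
  So lm² = cd².
  Wb = kg·m²·s⁻²·A⁻¹.
  Combining: m⁻²·cd·Hz·C·T⁻¹·lm²·Wb = m⁻² · cd · s⁻¹ · (s·A) · (kg⁻¹·s²·A) · cd² · (kg·m²·s⁻²·A⁻¹) = A·cd³.
Left is s·A·cd³; right is A·cd³ — different.

No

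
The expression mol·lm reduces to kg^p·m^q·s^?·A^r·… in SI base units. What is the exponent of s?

lm = cd·sr = cd (luminous flux; sr is dimensionless).
Combining: mol·lm = mol · cd = mol·cd.
The exponent of s is 0.

0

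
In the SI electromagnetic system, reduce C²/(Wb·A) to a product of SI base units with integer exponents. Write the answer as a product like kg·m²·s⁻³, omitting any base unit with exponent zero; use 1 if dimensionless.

C = A·s = s·A (charge = current × time).
So C² = s²·A².
Wb = V·s (flux: a volt is a weber per second),
    = kg·m²·s⁻²·A⁻¹.
So Wb⁻¹ = kg⁻¹·m⁻²·s²·A.
Combining: C²·Wb⁻¹·A⁻¹ = (s²·A²) · (kg⁻¹·m⁻²·s²·A) · A⁻¹ = kg⁻¹·m⁻²·s⁴·A².

kg⁻¹·m⁻²·s⁴·A²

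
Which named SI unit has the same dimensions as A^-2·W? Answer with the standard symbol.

W = J/s (power = energy per time),
    = kg·m²·s⁻³.
Combining: A⁻²·W = A⁻² · (kg·m²·s⁻³) = kg·m²·s⁻³·A⁻².
kg·m²·s⁻³·A⁻² is the base-SI form of the ohm.

Ω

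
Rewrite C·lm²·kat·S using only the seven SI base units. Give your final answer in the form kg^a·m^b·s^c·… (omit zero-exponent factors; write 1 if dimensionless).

C = A·s = s·A (charge = current × time).
lm = cd·sr = cd (luminous flux; sr is dimensionless).
So lm² = cd².
kat = mol/s = s⁻¹·mol (catalytic activity).
S = 1/Ω (conductance is reciprocal resistance),
    = kg⁻¹·m⁻²·s³·A².
Combining: C·lm²·kat·S = (s·A) · cd² · (s⁻¹·mol) · (kg⁻¹·m⁻²·s³·A²) = kg⁻¹·m⁻²·s³·A³·mol·cd².

kg⁻¹·m⁻²·s³·A³·mol·cd²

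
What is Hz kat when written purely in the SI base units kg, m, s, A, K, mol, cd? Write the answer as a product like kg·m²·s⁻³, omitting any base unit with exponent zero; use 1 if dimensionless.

s⁻²·mol

Hz = 1/s = s⁻¹ (frequency is cycles per second).
kat = mol/s = s⁻¹·mol (catalytic activity).
Combining: Hz·kat = s⁻¹ · (s⁻¹·mol) = s⁻²·mol.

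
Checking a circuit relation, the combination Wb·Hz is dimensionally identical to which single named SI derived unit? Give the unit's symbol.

Wb = kg·m²·s⁻²·A⁻¹.
Hz = s⁻¹.
Combining: Wb·Hz = (kg·m²·s⁻²·A⁻¹) · s⁻¹ = kg·m²·s⁻³·A⁻¹.
kg·m²·s⁻³·A⁻¹ is the base-SI form of the volt.

V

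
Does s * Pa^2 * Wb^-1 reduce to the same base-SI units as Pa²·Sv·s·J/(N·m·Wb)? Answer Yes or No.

Left side:
  Pa = N/m² (pressure = force per area),
      = kg·m⁻¹·s⁻².
  So Pa² = kg²·m⁻²·s⁻⁴.
  Wb = V·s (flux: a volt is a weber per second),
      = kg·m²·s⁻²·A⁻¹.
  So Wb⁻¹ = kg⁻¹·m⁻²·s²·A.
  Combining: s·Pa²·Wb⁻¹ = s · (kg²·m⁻²·s⁻⁴) · (kg⁻¹·m⁻²·s²·A) = kg·m⁻⁴·s⁻¹·A.
Right side:
  N = kg·m/s² = kg·m·s⁻² (force = mass × acceleration).
  So N⁻¹ = kg⁻¹·m⁻¹·s².
  Pa = N/m² (pressure = force per area),
      = kg·m⁻¹·s⁻².
  So Pa² = kg²·m⁻²·s⁻⁴.
  Sv = J/kg (equivalent dose = energy per mass),
      = m²·s⁻².
  Wb = V·s (flux: a volt is a weber per second),
      = kg·m²·s⁻²·A⁻¹.
  So Wb⁻¹ = kg⁻¹·m⁻²·s²·A.
  J = N·m (work = force × distance),
      = kg·m²·s⁻².
  Combining: N⁻¹·Pa²·Sv·m⁻¹·s·Wb⁻¹·J = (kg⁻¹·m⁻¹·s²) · (kg²·m⁻²·s⁻⁴) · (m²·s⁻²) · m⁻¹ · s · (kg⁻¹·m⁻²·s²·A) · (kg·m²·s⁻²) = kg·m⁻²·s⁻³·A.
Left is kg·m⁻⁴·s⁻¹·A; right is kg·m⁻²·s⁻³·A — different.

No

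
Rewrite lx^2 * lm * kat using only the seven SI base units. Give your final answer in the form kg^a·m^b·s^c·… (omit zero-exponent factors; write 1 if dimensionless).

m⁻⁴·s⁻¹·mol·cd³

lx = m⁻²·cd.
So lx² = m⁻⁴·cd².
lm = cd.
kat = s⁻¹·mol.
Combining: lx²·lm·kat = (m⁻⁴·cd²) · cd · (s⁻¹·mol) = m⁻⁴·s⁻¹·mol·cd³.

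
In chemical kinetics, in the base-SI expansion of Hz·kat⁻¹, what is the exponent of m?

0

Hz = 1/s = s⁻¹ (frequency is cycles per second).
kat = mol/s = s⁻¹·mol (catalytic activity).
So kat⁻¹ = s·mol⁻¹.
Combining: Hz·kat⁻¹ = s⁻¹ · (s·mol⁻¹) = mol⁻¹.
The exponent of m is 0.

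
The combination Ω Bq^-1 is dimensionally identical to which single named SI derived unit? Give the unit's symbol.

Ω = kg·m²·s⁻³·A⁻².
Bq = s⁻¹.
So Bq⁻¹ = s.
Combining: Ω·Bq⁻¹ = (kg·m²·s⁻³·A⁻²) · s = kg·m²·s⁻²·A⁻².
kg·m²·s⁻²·A⁻² is the base-SI form of the henry.

H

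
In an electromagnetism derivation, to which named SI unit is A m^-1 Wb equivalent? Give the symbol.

N

Wb = kg·m²·s⁻²·A⁻¹.
Combining: A·m⁻¹·Wb = A · m⁻¹ · (kg·m²·s⁻²·A⁻¹) = kg·m·s⁻².
kg·m·s⁻² is the base-SI form of the newton.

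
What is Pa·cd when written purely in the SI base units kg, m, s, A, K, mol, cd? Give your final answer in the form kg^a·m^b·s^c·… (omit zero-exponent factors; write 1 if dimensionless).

kg·m⁻¹·s⁻²·cd

Pa = N/m² (pressure = force per area),
    = kg·m⁻¹·s⁻².
Combining: Pa·cd = (kg·m⁻¹·s⁻²) · cd = kg·m⁻¹·s⁻²·cd.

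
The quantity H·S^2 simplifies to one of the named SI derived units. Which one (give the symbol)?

H = kg·m²·s⁻²·A⁻².
S = kg⁻¹·m⁻²·s³·A².
So S² = kg⁻²·m⁻⁴·s⁶·A⁴.
Combining: H·S² = (kg·m²·s⁻²·A⁻²) · (kg⁻²·m⁻⁴·s⁶·A⁴) = kg⁻¹·m⁻²·s⁴·A².
kg⁻¹·m⁻²·s⁴·A² is the base-SI form of the farad.

F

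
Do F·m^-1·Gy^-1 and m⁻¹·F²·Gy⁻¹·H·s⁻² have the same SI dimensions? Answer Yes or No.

Yes

Left side:
  F = C/V (capacitance = charge per voltage),
      = A·s/(kg·m²·s⁻³·A⁻¹) (substituting C and V),
      = kg⁻¹·m⁻²·s⁴·A².
  Gy = J/kg (absorbed dose = energy per mass),
      = m²·s⁻².
  So Gy⁻¹ = m⁻²·s².
  Combining: F·m⁻¹·Gy⁻¹ = (kg⁻¹·m⁻²·s⁴·A²) · m⁻¹ · (m⁻²·s²) = kg⁻¹·m⁻⁵·s⁶·A².
Right side:
  F = kg⁻¹·m⁻²·s⁴·A².
  So F² = kg⁻²·m⁻⁴·s⁸·A⁴.
  Gy = m²·s⁻².
  So Gy⁻¹ = m⁻²·s².
  H = kg·m²·s⁻²·A⁻².
  Combining: m⁻¹·F²·Gy⁻¹·H·s⁻² = m⁻¹ · (kg⁻²·m⁻⁴·s⁸·A⁴) · (m⁻²·s²) · (kg·m²·s⁻²·A⁻²) · s⁻² = kg⁻¹·m⁻⁵·s⁶·A².
Both reduce to kg⁻¹·m⁻⁵·s⁶·A².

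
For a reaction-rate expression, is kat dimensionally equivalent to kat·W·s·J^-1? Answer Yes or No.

Yes

Left side:
  kat = s⁻¹·mol.
Right side:
  kat = mol/s = s⁻¹·mol (catalytic activity).
  W = J/s (power = energy per time),
      = kg·m²·s⁻³.
  J = N·m (work = force × distance),
      = kg·m²·s⁻².
  So J⁻¹ = kg⁻¹·m⁻²·s².
  Combining: kat·W·s·J⁻¹ = (s⁻¹·mol) · (kg·m²·s⁻³) · s · (kg⁻¹·m⁻²·s²) = s⁻¹·mol.
Both reduce to s⁻¹·mol.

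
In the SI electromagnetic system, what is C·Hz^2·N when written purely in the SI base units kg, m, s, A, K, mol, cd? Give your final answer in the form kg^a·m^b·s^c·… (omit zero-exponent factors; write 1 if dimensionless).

kg·m·s⁻³·A

C = s·A.
Hz = s⁻¹.
So Hz² = s⁻².
N = kg·m·s⁻².
Combining: C·Hz²·N = (s·A) · s⁻² · (kg·m·s⁻²) = kg·m·s⁻³·A.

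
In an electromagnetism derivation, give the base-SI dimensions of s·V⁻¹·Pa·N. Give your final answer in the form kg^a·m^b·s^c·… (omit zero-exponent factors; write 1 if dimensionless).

V = kg·m²·s⁻³·A⁻¹.
So V⁻¹ = kg⁻¹·m⁻²·s³·A.
Pa = kg·m⁻¹·s⁻².
N = kg·m·s⁻².
Combining: s·V⁻¹·Pa·N = s · (kg⁻¹·m⁻²·s³·A) · (kg·m⁻¹·s⁻²) · (kg·m·s⁻²) = kg·m⁻²·A.

kg·m⁻²·A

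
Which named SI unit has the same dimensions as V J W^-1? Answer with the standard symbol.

Wb

V = W/A (potential = power per current),
    = kg·m²·s⁻³·A⁻¹.
J = N·m (work = force × distance),
    = kg·m²·s⁻².
W = J/s (power = energy per time),
    = kg·m²·s⁻³.
So W⁻¹ = kg⁻¹·m⁻²·s³.
Combining: V·J·W⁻¹ = (kg·m²·s⁻³·A⁻¹) · (kg·m²·s⁻²) · (kg⁻¹·m⁻²·s³) = kg·m²·s⁻²·A⁻¹.
kg·m²·s⁻²·A⁻¹ is the base-SI form of the weber.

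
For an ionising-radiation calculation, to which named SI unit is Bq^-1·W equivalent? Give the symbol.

J

Bq = s⁻¹.
So Bq⁻¹ = s.
W = kg·m²·s⁻³.
Combining: Bq⁻¹·W = s · (kg·m²·s⁻³) = kg·m²·s⁻².
kg·m²·s⁻² is the base-SI form of the joule.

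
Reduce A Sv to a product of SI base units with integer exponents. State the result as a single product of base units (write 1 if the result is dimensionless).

Sv = m²·s⁻².
Combining: A·Sv = A · (m²·s⁻²) = m²·s⁻²·A.

m²·s⁻²·A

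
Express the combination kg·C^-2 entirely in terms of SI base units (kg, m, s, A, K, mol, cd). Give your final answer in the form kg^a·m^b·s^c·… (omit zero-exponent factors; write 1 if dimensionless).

C = A·s = s·A (charge = current × time).
So C⁻² = s⁻²·A⁻².
Combining: kg·C⁻² = kg · (s⁻²·A⁻²) = kg·s⁻²·A⁻².

kg·s⁻²·A⁻²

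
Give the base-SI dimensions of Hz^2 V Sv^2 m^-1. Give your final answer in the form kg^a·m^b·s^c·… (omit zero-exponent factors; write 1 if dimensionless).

Hz = 1/s = s⁻¹ (frequency is cycles per second).
So Hz² = s⁻².
V = W/A (potential = power per current),
    = kg·m²·s⁻³·A⁻¹.
Sv = J/kg (equivalent dose = energy per mass),
    = m²·s⁻².
So Sv² = m⁴·s⁻⁴.
Combining: Hz²·V·Sv²·m⁻¹ = s⁻² · (kg·m²·s⁻³·A⁻¹) · (m⁴·s⁻⁴) · m⁻¹ = kg·m⁵·s⁻⁹·A⁻¹.

kg·m⁵·s⁻⁹·A⁻¹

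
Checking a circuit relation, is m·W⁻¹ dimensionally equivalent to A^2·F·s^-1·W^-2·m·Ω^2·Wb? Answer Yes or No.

Left side:
  W = kg·m²·s⁻³.
  So W⁻¹ = kg⁻¹·m⁻²·s³.
  Combining: m·W⁻¹ = m · (kg⁻¹·m⁻²·s³) = kg⁻¹·m⁻¹·s³.
Right side:
  F = C/V (capacitance = charge per voltage),
      = A·s/(kg·m²·s⁻³·A⁻¹) (substituting C and V),
      = kg⁻¹·m⁻²·s⁴·A².
  W = J/s (power = energy per time),
      = kg·m²·s⁻³.
  So W⁻² = kg⁻²·m⁻⁴·s⁶.
  Ω = V/A (resistance = voltage per current),
      = kg·m²·s⁻³·A⁻².
  So Ω² = kg²·m⁴·s⁻⁶·A⁻⁴.
  Wb = V·s (flux: a volt is a weber per second),
      = kg·m²·s⁻²·A⁻¹.
  Combining: A²·F·s⁻¹·W⁻²·m·Ω²·Wb = A² · (kg⁻¹·m⁻²·s⁴·A²) · s⁻¹ · (kg⁻²·m⁻⁴·s⁶) · m · (kg²·m⁴·s⁻⁶·A⁻⁴) · (kg·m²·s⁻²·A⁻¹) = m·s·A⁻¹.
Left is kg⁻¹·m⁻¹·s³; right is m·s·A⁻¹ — different.

No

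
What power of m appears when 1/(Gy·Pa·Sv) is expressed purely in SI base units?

Gy = J/kg (absorbed dose = energy per mass),
    = m²·s⁻².
So Gy⁻¹ = m⁻²·s².
Pa = N/m² (pressure = force per area),
    = kg·m⁻¹·s⁻².
So Pa⁻¹ = kg⁻¹·m·s².
Sv = J/kg (equivalent dose = energy per mass),
    = m²·s⁻².
So Sv⁻¹ = m⁻²·s².
Combining: Gy⁻¹·Pa⁻¹·Sv⁻¹ = (m⁻²·s²) · (kg⁻¹·m·s²) · (m⁻²·s²) = kg⁻¹·m⁻³·s⁶.
The exponent of m is -3.

-3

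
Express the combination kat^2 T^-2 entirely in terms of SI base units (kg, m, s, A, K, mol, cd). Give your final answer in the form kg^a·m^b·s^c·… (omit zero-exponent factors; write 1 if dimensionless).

kat = mol/s = s⁻¹·mol (catalytic activity).
So kat² = s⁻²·mol².
T = Wb/m² (flux density = flux per area),
    = kg·s⁻²·A⁻¹.
So T⁻² = kg⁻²·s⁴·A².
Combining: kat²·T⁻² = (s⁻²·mol²) · (kg⁻²·s⁴·A²) = kg⁻²·s²·A²·mol².

kg⁻²·s²·A²·mol²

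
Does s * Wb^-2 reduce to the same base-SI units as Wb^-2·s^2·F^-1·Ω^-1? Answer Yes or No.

Left side:
  Wb = V·s (flux: a volt is a weber per second),
      = kg·m²·s⁻²·A⁻¹.
  So Wb⁻² = kg⁻²·m⁻⁴·s⁴·A².
  Combining: s·Wb⁻² = s · (kg⁻²·m⁻⁴·s⁴·A²) = kg⁻²·m⁻⁴·s⁵·A².
Right side:
  Wb = V·s (flux: a volt is a weber per second),
      = kg·m²·s⁻²·A⁻¹.
  So Wb⁻² = kg⁻²·m⁻⁴·s⁴·A².
  F = C/V (capacitance = charge per voltage),
      = A·s/(kg·m²·s⁻³·A⁻¹) (substituting C and V),
      = kg⁻¹·m⁻²·s⁴·A².
  So F⁻¹ = kg·m²·s⁻⁴·A⁻².
  Ω = V/A (resistance = voltage per current),
      = kg·m²·s⁻³·A⁻².
  So Ω⁻¹ = kg⁻¹·m⁻²·s³·A².
  Combining: Wb⁻²·s²·F⁻¹·Ω⁻¹ = (kg⁻²·m⁻⁴·s⁴·A²) · s² · (kg·m²·s⁻⁴·A⁻²) · (kg⁻¹·m⁻²·s³·A²) = kg⁻²·m⁻⁴·s⁵·A².
Both reduce to kg⁻²·m⁻⁴·s⁵·A².

Yes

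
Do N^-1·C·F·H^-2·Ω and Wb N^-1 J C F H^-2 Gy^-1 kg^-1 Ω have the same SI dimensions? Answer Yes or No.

Left side:
  N = kg·m/s² = kg·m·s⁻² (force = mass × acceleration).
  So N⁻¹ = kg⁻¹·m⁻¹·s².
  C = A·s = s·A (charge = current × time).
  F = C/V (capacitance = charge per voltage),
      = A·s/(kg·m²·s⁻³·A⁻¹) (substituting C and V),
      = kg⁻¹·m⁻²·s⁴·A².
  H = Wb/A (inductance = flux per current),
      = kg·m²·s⁻²·A⁻².
  So H⁻² = kg⁻²·m⁻⁴·s⁴·A⁴.
  Ω = V/A (resistance = voltage per current),
      = kg·m²·s⁻³·A⁻².
  Combining: N⁻¹·C·F·H⁻²·Ω = (kg⁻¹·m⁻¹·s²) · (s·A) · (kg⁻¹·m⁻²·s⁴·A²) · (kg⁻²·m⁻⁴·s⁴·A⁴) · (kg·m²·s⁻³·A⁻²) = kg⁻³·m⁻⁵·s⁸·A⁵.
Right side:
  Wb = V·s (flux: a volt is a weber per second),
      = kg·m²·s⁻²·A⁻¹.
  N = kg·m/s² = kg·m·s⁻² (force = mass × acceleration).
  So N⁻¹ = kg⁻¹·m⁻¹·s².
  J = N·m (work = force × distance),
      = kg·m²·s⁻².
  C = A·s = s·A (charge = current × time).
  F = C/V (capacitance = charge per voltage),
      = A·s/(kg·m²·s⁻³·A⁻¹) (substituting C and V),
      = kg⁻¹·m⁻²·s⁴·A².
  H = Wb/A (inductance = flux per current),
      = kg·m²·s⁻²·A⁻².
  So H⁻² = kg⁻²·m⁻⁴·s⁴·A⁴.
  Gy = J/kg (absorbed dose = energy per mass),
      = m²·s⁻².
  So Gy⁻¹ = m⁻²·s².
  Ω = V/A (resistance = voltage per current),
      = kg·m²·s⁻³·A⁻².
  Combining: Wb·N⁻¹·J·C·F·H⁻²·Gy⁻¹·kg⁻¹·Ω = (kg·m²·s⁻²·A⁻¹) · (kg⁻¹·m⁻¹·s²) · (kg·m²·s⁻²) · (s·A) · (kg⁻¹·m⁻²·s⁴·A²) · (kg⁻²·m⁻⁴·s⁴·A⁴) · (m⁻²·s²) · kg⁻¹ · (kg·m²·s⁻³·A⁻²) = kg⁻²·m⁻³·s⁶·A⁴.
Left is kg⁻³·m⁻⁵·s⁸·A⁵; right is kg⁻²·m⁻³·s⁶·A⁴ — different.

No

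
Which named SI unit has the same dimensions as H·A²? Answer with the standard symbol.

H = kg·m²·s⁻²·A⁻².
Combining: H·A² = (kg·m²·s⁻²·A⁻²) · A² = kg·m²·s⁻².
kg·m²·s⁻² is the base-SI form of the joule.

J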